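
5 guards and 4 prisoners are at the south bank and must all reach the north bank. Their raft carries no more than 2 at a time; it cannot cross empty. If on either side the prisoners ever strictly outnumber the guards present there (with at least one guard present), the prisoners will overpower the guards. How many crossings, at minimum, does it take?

15

Counting alone: each trip to the north bank takes at most 2 across and each return brings at least 1 back, so after t trips out (and t−1 returns) at most 2t − (t−1) of the 9 are across; that first reaches 9 at t = 8, so at least 15 crossings are needed.
The plan below uses exactly 15 crossings, so it is optimal:
1. 2 prisoners → the north bank.  (the south bank: 5G 2P; the north bank: 0G 2P)
2. 1 prisoner ← the south bank.  (the south bank: 5G 3P; the north bank: 0G 1P)
3. 2 prisoners → the north bank.  (the south bank: 5G 1P; the north bank: 0G 3P)
4. 1 prisoner ← the south bank.  (the south bank: 5G 2P; the north bank: 0G 2P)
5. 2 guards → the north bank.  (the south bank: 3G 2P; the north bank: 2G 2P)
6. 1 prisoner ← the south bank.  (the south bank: 3G 3P; the north bank: 2G 1P)
7. 1 guard and 1 prisoner → the north bank.  (the south bank: 2G 2P; the north bank: 3G 2P)
8. 1 guard ← the south bank.  (the south bank: 3G 2P; the north bank: 2G 2P)
9. 1 guard and 1 prisoner → the north bank.  (the south bank: 2G 1P; the north bank: 3G 3P)
10. 1 prisoner ← the south bank.  (the south bank: 2G 2P; the north bank: 3G 2P)
11. 1 guard and 1 prisoner → the north bank.  (the south bank: 1G 1P; the north bank: 4G 3P)
12. 1 guard ← the south bank.  (the south bank: 2G 1P; the north bank: 3G 3P)
13. 1 guard and 1 prisoner → the north bank.  (the south bank: 1G 0P; the north bank: 4G 4P)
14. 1 prisoner ← the south bank.  (the south bank: 1G 1P; the north bank: 4G 3P)
15. 1 guard and 1 prisoner → the north bank.  (the south bank: 0G 0P; the north bank: 5G 4P)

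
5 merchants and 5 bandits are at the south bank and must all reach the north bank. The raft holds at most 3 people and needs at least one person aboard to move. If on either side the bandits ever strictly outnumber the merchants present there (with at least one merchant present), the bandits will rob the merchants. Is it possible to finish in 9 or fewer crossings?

Counting alone: each trip to the north bank takes at most 3 across and each return brings at least 1 back, so after t trips out (and t−1 returns) at most 3t − (t−1) of the 10 are across; that first reaches 10 at t = 5, so at least 9 crossings are needed.
The safety rule pushes this higher. Following every safe sequence of crossings, the most of the 10 that can be at the north bank as the raft arrives there on crossing 9 is 9 — never all 10.
So the move cannot be finished within 9 crossings. (The shortest complete plan takes 11:)
1. 2 bandits → the north bank.  (the south bank: 5M 3B; the north bank: 0M 2B)
2. 1 bandit ← the south bank.  (the south bank: 5M 4B; the north bank: 0M 1B)
3. 3 bandits → the north bank.  (the south bank: 5M 1B; the north bank: 0M 4B)
4. 1 bandit ← the south bank.  (the south bank: 5M 2B; the north bank: 0M 3B)
5. 3 merchants → the north bank.  (the south bank: 2M 2B; the north bank: 3M 3B)
6. 1 merchant and 1 bandit ← the south bank.  (the south bank: 3M 3B; the north bank: 2M 2B)
7. 3 merchants → the north bank.  (the south bank: 0M 3B; the north bank: 5M 2B)
8. 1 bandit ← the south bank.  (the south bank: 0M 4B; the north bank: 5M 1B)
9. 2 bandits → the north bank.  (the south bank: 0M 2B; the north bank: 5M 3B)
10. 1 bandit ← the south bank.  (the south bank: 0M 3B; the north bank: 5M 2B)
11. 3 bandits → the north bank.  (the south bank: 0M 0B; the north bank: 5M 5B)

No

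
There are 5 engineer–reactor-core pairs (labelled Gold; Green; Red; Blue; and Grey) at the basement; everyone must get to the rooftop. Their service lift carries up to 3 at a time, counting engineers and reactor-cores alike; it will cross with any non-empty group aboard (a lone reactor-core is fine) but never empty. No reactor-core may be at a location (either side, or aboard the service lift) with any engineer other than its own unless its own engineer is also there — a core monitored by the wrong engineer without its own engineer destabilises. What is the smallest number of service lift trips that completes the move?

Counting alone: each trip to the rooftop takes at most 3 across and each return brings at least 1 back, so after t trips out (and t−1 returns) at most 3t − (t−1) of the 10 are across; that first reaches 10 at t = 5, so at least 9 crossings are needed.
The safety rule pushes this higher. Following every safe sequence of crossings, the most of the 10 that can be at the rooftop as the service lift arrives there on crossing 9 is 9 — never all 10.
So no plan with fewer than 11 crossings exists, and this one achieves 11:
1. engineer Gold and reactor-core Gold cross → the rooftop.
2. engineer Gold crosses ← the basement.
3. reactor-core Blue, reactor-core Green, and reactor-core Red cross → the rooftop.
4. reactor-core Gold crosses ← the basement.
5. engineer Blue, engineer Green, and engineer Red cross → the rooftop.
6. engineer Green and reactor-core Green cross ← the basement.
7. engineer Gold, engineer Green, and engineer Grey cross → the rooftop.
8. reactor-core Red crosses ← the basement.
9. reactor-core Gold and reactor-core Green cross → the rooftop.
10. reactor-core Gold crosses ← the basement.
11. reactor-core Gold, reactor-core Grey, and reactor-core Red cross → the rooftop.

11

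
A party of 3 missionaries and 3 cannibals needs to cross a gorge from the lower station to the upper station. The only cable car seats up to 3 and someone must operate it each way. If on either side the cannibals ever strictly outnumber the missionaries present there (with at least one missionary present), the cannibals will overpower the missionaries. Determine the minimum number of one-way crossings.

5

Counting alone: each trip to the upper station takes at most 3 across and each return brings at least 1 back, so after t trips out (and t−1 returns) at most 3t − (t−1) of the 6 are across; that first reaches 6 at t = 3, so at least 5 crossings are needed.
The plan below uses exactly 5 crossings, so it is optimal:
1. 2 cannibals → the upper station.  (the lower station: 3M 1C; the upper station: 0M 2C)
2. 1 cannibal ← the lower station.  (the lower station: 3M 2C; the upper station: 0M 1C)
3. 3 missionaries → the upper station.  (the lower station: 0M 2C; the upper station: 3M 1C)
4. 1 cannibal ← the lower station.  (the lower station: 0M 3C; the upper station: 3M 0C)
5. 3 cannibals → the upper station.  (the lower station: 0M 0C; the upper station: 3M 3C)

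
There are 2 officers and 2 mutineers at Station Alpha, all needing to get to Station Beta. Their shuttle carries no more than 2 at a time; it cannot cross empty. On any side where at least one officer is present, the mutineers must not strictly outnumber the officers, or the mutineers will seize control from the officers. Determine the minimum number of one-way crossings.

5

Counting alone: each trip to Station Beta takes at most 2 across and each return brings at least 1 back, so after t trips out (and t−1 returns) at most 2t − (t−1) of the 4 are across; that first reaches 4 at t = 3, so at least 5 crossings are needed.
The plan below uses exactly 5 crossings, so it is optimal:
1. 2 mutineers → Station Beta.  (Station Alpha: 2O 0M; Station Beta: 0O 2M)
2. 1 mutineer ← Station Alpha.  (Station Alpha: 2O 1M; Station Beta: 0O 1M)
3. 2 officers → Station Beta.  (Station Alpha: 0O 1M; Station Beta: 2O 1M)
4. 1 mutineer ← Station Alpha.  (Station Alpha: 0O 2M; Station Beta: 2O 0M)
5. 2 mutineers → Station Beta.  (Station Alpha: 0O 0M; Station Beta: 2O 2M)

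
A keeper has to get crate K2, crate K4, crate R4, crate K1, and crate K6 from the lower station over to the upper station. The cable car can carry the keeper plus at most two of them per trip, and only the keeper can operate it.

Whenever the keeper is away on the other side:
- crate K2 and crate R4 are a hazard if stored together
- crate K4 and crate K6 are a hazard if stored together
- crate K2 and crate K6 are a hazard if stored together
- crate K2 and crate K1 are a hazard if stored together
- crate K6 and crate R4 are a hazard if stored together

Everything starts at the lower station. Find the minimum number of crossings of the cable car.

7

Counting alone: the keeper can take at most 2 across per trip to the upper station, so moving all 5 needs at least 3 loaded trips out, with a return between consecutive ones — at least 5 crossings.
The safety rule pushes this higher. Following every safe sequence of crossings, the most of the 5 that can be at the upper station as the cable car arrives there on crossing 5 is 4 — never all 5.
So no plan with fewer than 7 crossings exists, and this one achieves 7:
1. Keeper goes to the upper station with crate K2 and crate K6.
2. Keeper goes back to the lower station with crate K2.
3. Keeper goes to the upper station with crate K2 and crate K4.
4. Keeper goes back to the lower station with crate K6.
5. Keeper goes to the upper station with crate K1 and crate R4.
6. Keeper goes back to the lower station with crate K2.
7. Keeper goes to the upper station with crate K2 and crate K6.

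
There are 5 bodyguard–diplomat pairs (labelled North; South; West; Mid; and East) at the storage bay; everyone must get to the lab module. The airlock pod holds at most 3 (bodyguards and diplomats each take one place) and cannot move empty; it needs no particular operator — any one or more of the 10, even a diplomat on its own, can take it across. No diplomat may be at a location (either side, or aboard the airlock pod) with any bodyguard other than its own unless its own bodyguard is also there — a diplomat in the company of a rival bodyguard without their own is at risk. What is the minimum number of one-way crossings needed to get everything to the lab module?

Counting alone: each trip to the lab module takes at most 3 across and each return brings at least 1 back, so after t trips out (and t−1 returns) at most 3t − (t−1) of the 10 are across; that first reaches 10 at t = 5, so at least 9 crossings are needed.
The safety rule pushes this higher. Following every safe sequence of crossings, the most of the 10 that can be at the lab module as the airlock pod arrives there on crossing 9 is 9 — never all 10.
So no plan with fewer than 11 crossings exists, and this one achieves 11:
1. bodyguard North and diplomat North cross → the lab module.
2. bodyguard North crosses ← the storage bay.
3. diplomat Mid, diplomat South, and diplomat West cross → the lab module.
4. diplomat North crosses ← the storage bay.
5. bodyguard Mid, bodyguard South, and bodyguard West cross → the lab module.
6. bodyguard South and diplomat South cross ← the storage bay.
7. bodyguard East, bodyguard North, and bodyguard South cross → the lab module.
8. diplomat West crosses ← the storage bay.
9. diplomat North and diplomat South cross → the lab module.
10. diplomat North crosses ← the storage bay.
11. diplomat East, diplomat North, and diplomat West cross → the lab module.

11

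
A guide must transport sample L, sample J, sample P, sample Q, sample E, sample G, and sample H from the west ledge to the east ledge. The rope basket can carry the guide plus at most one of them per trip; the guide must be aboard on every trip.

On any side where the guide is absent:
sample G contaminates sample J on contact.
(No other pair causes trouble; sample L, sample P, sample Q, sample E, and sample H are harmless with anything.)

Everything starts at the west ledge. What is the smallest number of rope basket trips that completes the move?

13

Counting alone: the guide can take at most 1 across per trip to the east ledge, so moving all 7 needs at least 7 loaded trips out, with a return between consecutive ones — at least 13 crossings.
The plan below uses exactly 13 crossings, so it is optimal:
1. Guide goes to the east ledge with sample J.  [the west ledge: sample E, sample G, sample H, sample L, sample P, sample Q | the east ledge: sample J]
2. Guide goes back to the west ledge alone.  [the west ledge: sample E, sample G, sample H, sample L, sample P, sample Q | the east ledge: sample J]
3. Guide goes to the east ledge with sample L.  [the west ledge: sample E, sample G, sample H, sample P, sample Q | the east ledge: sample J, sample L]
4. Guide goes back to the west ledge alone.  [the west ledge: sample E, sample G, sample H, sample P, sample Q | the east ledge: sample J, sample L]
5. Guide goes to the east ledge with sample P.  [the west ledge: sample E, sample G, sample H, sample Q | the east ledge: sample J, sample L, sample P]
6. Guide goes back to the west ledge alone.  [the west ledge: sample E, sample G, sample H, sample Q | the east ledge: sample J, sample L, sample P]
7. Guide goes to the east ledge with sample Q.  [the west ledge: sample E, sample G, sample H | the east ledge: sample J, sample L, sample P, sample Q]
8. Guide goes back to the west ledge alone.  [the west ledge: sample E, sample G, sample H | the east ledge: sample J, sample L, sample P, sample Q]
9. Guide goes to the east ledge with sample E.  [the west ledge: sample G, sample H | the east ledge: sample E, sample J, sample L, sample P, sample Q]
10. Guide goes back to the west ledge alone.  [the west ledge: sample G, sample H | the east ledge: sample E, sample J, sample L, sample P, sample Q]
11. Guide goes to the east ledge with sample H.  [the west ledge: sample G | the east ledge: sample E, sample H, sample J, sample L, sample P, sample Q]
12. Guide goes back to the west ledge alone.  [the west ledge: sample G | the east ledge: sample E, sample H, sample J, sample L, sample P, sample Q]
13. Guide goes to the east ledge with sample G.  [the west ledge: — | the east ledge: sample E, sample G, sample H, sample J, sample L, sample P, sample Q]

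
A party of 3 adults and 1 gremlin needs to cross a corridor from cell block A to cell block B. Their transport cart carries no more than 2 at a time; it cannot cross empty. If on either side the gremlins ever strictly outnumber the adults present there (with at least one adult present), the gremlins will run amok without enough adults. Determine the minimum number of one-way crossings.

Counting alone: each trip to cell block B takes at most 2 across and each return brings at least 1 back, so after t trips out (and t−1 returns) at most 2t − (t−1) of the 4 are across; that first reaches 4 at t = 3, so at least 5 crossings are needed.
The plan below uses exactly 5 crossings, so it is optimal:
1. 1 adult and 1 gremlin → cell block B.  (cell block A: 2A 0G; cell block B: 1A 1G)
2. 1 gremlin ← cell block A.  (cell block A: 2A 1G; cell block B: 1A 0G)
3. 1 adult and 1 gremlin → cell block B.  (cell block A: 1A 0G; cell block B: 2A 1G)
4. 1 gremlin ← cell block A.  (cell block A: 1A 1G; cell block B: 2A 0G)
5. 1 adult and 1 gremlin → cell block B.  (cell block A: 0A 0G; cell block B: 3A 1G)

5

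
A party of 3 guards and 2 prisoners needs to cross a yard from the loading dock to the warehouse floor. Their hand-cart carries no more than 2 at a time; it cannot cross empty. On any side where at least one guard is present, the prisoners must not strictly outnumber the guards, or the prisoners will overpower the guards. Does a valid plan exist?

1. 2 prisoners → the warehouse floor.  (the loading dock: 3G 0P; the warehouse floor: 0G 2P)
2. 1 prisoner ← the loading dock.  (the loading dock: 3G 1P; the warehouse floor: 0G 1P)
3. 2 guards → the warehouse floor.  (the loading dock: 1G 1P; the warehouse floor: 2G 1P)
4. 1 guard ← the loading dock.  (the loading dock: 2G 1P; the warehouse floor: 1G 1P)
5. 1 guard and 1 prisoner → the warehouse floor.  (the loading dock: 1G 0P; the warehouse floor: 2G 2P)
6. 1 prisoner ← the loading dock.  (the loading dock: 1G 1P; the warehouse floor: 2G 1P)
7. 1 guard and 1 prisoner → the warehouse floor.  (the loading dock: 0G 0P; the warehouse floor: 3G 2P)

Yes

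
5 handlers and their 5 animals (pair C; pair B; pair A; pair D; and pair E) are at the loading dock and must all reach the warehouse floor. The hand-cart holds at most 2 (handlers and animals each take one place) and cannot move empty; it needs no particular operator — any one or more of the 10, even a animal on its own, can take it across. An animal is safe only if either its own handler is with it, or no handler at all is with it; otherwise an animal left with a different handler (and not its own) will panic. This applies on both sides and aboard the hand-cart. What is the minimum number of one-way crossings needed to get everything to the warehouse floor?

Following every safe sequence of crossings from the start, the most of the 10 that can be at the warehouse floor as the hand-cart arrives there on crossings 1, 3, 5, 7 is 2, 3, 4, 5 respectively; the best ever achieved is 5 of 10.
From crossing 9 on, no configuration arises that was not already reachable earlier: only 82 distinct safe configurations (who is on which side, and where the hand-cart is) can ever be reached, none of them has everyone across, and every continuation just revisits them. So no valid plan exists.

impossible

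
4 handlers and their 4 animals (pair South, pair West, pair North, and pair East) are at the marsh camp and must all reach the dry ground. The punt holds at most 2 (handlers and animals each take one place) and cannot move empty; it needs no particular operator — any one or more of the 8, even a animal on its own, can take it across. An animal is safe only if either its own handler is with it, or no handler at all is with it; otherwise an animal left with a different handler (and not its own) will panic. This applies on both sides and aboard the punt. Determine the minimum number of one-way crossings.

Following every safe sequence of crossings from the start, the most of the 8 that can be at the dry ground as the punt arrives there on crossings 1, 3, 5 is 2, 3, 4 respectively; the best ever achieved is 4 of 8.
From crossing 7 on, no configuration arises that was not already reachable earlier: only 44 distinct safe configurations (who is on which side, and where the punt is) can ever be reached, none of them has everyone across, and every continuation just revisits them. So no valid plan exists.

impossible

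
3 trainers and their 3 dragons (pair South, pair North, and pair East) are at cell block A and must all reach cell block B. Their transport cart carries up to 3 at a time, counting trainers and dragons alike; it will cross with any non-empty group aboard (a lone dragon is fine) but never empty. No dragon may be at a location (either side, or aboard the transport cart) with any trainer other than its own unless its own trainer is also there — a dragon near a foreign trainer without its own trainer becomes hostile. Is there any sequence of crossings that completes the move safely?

Yes

1. dragon South and trainer South cross → cell block B.
2. trainer South crosses ← cell block A.
3. trainer East, trainer North, and trainer South cross → cell block B.
4. dragon South crosses ← cell block A.
5. dragon East, dragon North, and dragon South cross → cell block B.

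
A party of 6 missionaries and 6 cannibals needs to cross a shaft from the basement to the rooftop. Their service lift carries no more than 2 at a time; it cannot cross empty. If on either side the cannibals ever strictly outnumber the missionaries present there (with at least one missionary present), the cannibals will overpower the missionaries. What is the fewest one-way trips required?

impossible

Following every safe sequence of crossings from the start, the most of the 12 that can be at the rooftop as the service lift arrives there on crossings 1, 3, 5, 7, 9 is 2, 3, 4, 5, 6 respectively; the best ever achieved is 6 of 12.
From crossing 11 on, no configuration arises that was not already reachable earlier: only 15 distinct safe configurations (who is on which side, and where the service lift is) can ever be reached, none of them has everyone across, and every continuation just revisits them. They are: 0 missionaries + 0 cannibals across (service lift back at the start); 0 missionaries + 1 cannibal across (service lift there); 0 missionaries + 1 cannibal across (service lift back at the start); 0 missionaries + 2 cannibals across (service lift there); 0 missionaries + 2 cannibals across (service lift back at the start); 0 missionaries + 3 cannibals across (service lift there); 0 missionaries + 3 cannibals across (service lift back at the start); 0 missionaries + 4 cannibals across (service lift there); 0 missionaries + 4 cannibals across (service lift back at the start); 0 missionaries + 5 cannibals across (service lift there); 0 missionaries + 5 cannibals across (service lift back at the start); 0 missionaries + 6 cannibals across (service lift there); 1 missionary + 1 cannibal across (service lift there); 1 missionary + 1 cannibal across (service lift back at the start); 2 missionaries + 2 cannibals across (service lift there). So no valid plan exists.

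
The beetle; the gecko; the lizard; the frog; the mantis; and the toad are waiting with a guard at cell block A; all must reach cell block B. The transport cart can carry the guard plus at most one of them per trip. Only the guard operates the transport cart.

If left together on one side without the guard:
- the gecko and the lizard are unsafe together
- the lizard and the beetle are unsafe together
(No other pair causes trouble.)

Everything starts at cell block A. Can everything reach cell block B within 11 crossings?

No

Counting alone: the guard can take at most 1 across per trip to cell block B, so moving all 6 needs at least 6 loaded trips out, with a return between consecutive ones — at least 11 crossings.
The safety rule pushes this higher. Following every safe sequence of crossings, the most of the 6 that can be at cell block B as the transport cart arrives there on crossing 11 is 5 — never all 6.
So the move cannot be finished within 11 crossings. (The shortest complete plan takes 13:)
1. Guard goes to cell block B with the lizard.
2. Guard goes back to cell block A alone.
3. Guard goes to cell block B with the beetle.
4. Guard goes back to cell block A with the lizard.
5. Guard goes to cell block B with the gecko.
6. Guard goes back to cell block A alone.
7. Guard goes to cell block B with the frog.
8. Guard goes back to cell block A alone.
9. Guard goes to cell block B with the mantis.
10. Guard goes back to cell block A alone.
11. Guard goes to cell block B with the toad.
12. Guard goes back to cell block A alone.
13. Guard goes to cell block B with the lizard.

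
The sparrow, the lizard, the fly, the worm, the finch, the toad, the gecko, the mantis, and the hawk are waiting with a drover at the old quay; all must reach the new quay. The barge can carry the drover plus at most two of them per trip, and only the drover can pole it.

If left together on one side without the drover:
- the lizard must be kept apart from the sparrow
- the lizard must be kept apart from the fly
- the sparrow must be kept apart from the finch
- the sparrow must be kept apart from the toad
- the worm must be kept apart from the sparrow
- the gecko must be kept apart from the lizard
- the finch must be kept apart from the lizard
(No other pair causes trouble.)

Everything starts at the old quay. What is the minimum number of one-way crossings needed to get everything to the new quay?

15

Counting alone: the drover can take at most 2 across per trip to the new quay, so moving all 9 needs at least 5 loaded trips out, with a return between consecutive ones — at least 9 crossings.
The safety rule pushes this higher. Following every safe sequence of crossings, the most of the 9 that can be at the new quay as the barge arrives there on crossings 9, 11, 13 is 6, 7, 8 respectively — never all 9.
So no plan with fewer than 15 crossings exists, and this one achieves 15:
1. Drover goes to the new quay with the lizard and the sparrow.  [the old quay: the finch, the fly, the gecko, the hawk, the mantis, the toad, the worm | the new quay: the lizard, the sparrow]
2. Drover goes back to the old quay with the sparrow.  [the old quay: the finch, the fly, the gecko, the hawk, the mantis, the sparrow, the toad, the worm | the new quay: the lizard]
3. Drover goes to the new quay with the fly and the sparrow.  [the old quay: the finch, the gecko, the hawk, the mantis, the toad, the worm | the new quay: the fly, the lizard, the sparrow]
4. Drover goes back to the old quay with the lizard.  [the old quay: the finch, the gecko, the hawk, the lizard, the mantis, the toad, the worm | the new quay: the fly, the sparrow]
5. Drover goes to the new quay with the gecko and the lizard.  [the old quay: the finch, the hawk, the mantis, the toad, the worm | the new quay: the fly, the gecko, the lizard, the sparrow]
6. Drover goes back to the old quay with the lizard.  [the old quay: the finch, the hawk, the lizard, the mantis, the toad, the worm | the new quay: the fly, the gecko, the sparrow]
7. Drover goes to the new quay with the lizard and the mantis.  [the old quay: the finch, the hawk, the toad, the worm | the new quay: the fly, the gecko, the lizard, the mantis, the sparrow]
8. Drover goes back to the old quay with the lizard.  [the old quay: the finch, the hawk, the lizard, the toad, the worm | the new quay: the fly, the gecko, the mantis, the sparrow]
9. Drover goes to the new quay with the hawk and the lizard.  [the old quay: the finch, the toad, the worm | the new quay: the fly, the gecko, the hawk, the lizard, the mantis, the sparrow]
10. Drover goes back to the old quay with the lizard.  [the old quay: the finch, the lizard, the toad, the worm | the new quay: the fly, the gecko, the hawk, the mantis, the sparrow]
11. Drover goes to the new quay with the finch and the worm.  [the old quay: the lizard, the toad | the new quay: the finch, the fly, the gecko, the hawk, the mantis, the sparrow, the worm]
12. Drover goes back to the old quay with the sparrow.  [the old quay: the lizard, the sparrow, the toad | the new quay: the finch, the fly, the gecko, the hawk, the mantis, the worm]
13. Drover goes to the new quay with the sparrow and the toad.  [the old quay: the lizard | the new quay: the finch, the fly, the gecko, the hawk, the mantis, the sparrow, the toad, the worm]
14. Drover goes back to the old quay with the sparrow.  [the old quay: the lizard, the sparrow | the new quay: the finch, the fly, the gecko, the hawk, the mantis, the toad, the worm]
15. Drover goes to the new quay with the lizard and the sparrow.  [the old quay: — | the new quay: the finch, the fly, the gecko, the hawk, the lizard, the mantis, the sparrow, the toad, the worm]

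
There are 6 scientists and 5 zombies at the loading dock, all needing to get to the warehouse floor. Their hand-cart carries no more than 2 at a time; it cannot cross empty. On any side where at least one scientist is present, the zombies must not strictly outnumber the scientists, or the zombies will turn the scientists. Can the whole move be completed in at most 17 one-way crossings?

Counting alone: each trip to the warehouse floor takes at most 2 across and each return brings at least 1 back, so after t trips out (and t−1 returns) at most 2t − (t−1) of the 11 are across; that first reaches 11 at t = 10, so at least 19 crossings are needed.
Since 17 < 19, 17 crossings cannot be enough. (The shortest complete plan in fact takes 19:)
1. 2 zombies → the warehouse floor.  (the loading dock: 6S 3Z; the warehouse floor: 0S 2Z)
2. 1 zombie ← the loading dock.  (the loading dock: 6S 4Z; the warehouse floor: 0S 1Z)
3. 2 zombies → the warehouse floor.  (the loading dock: 6S 2Z; the warehouse floor: 0S 3Z)
4. 1 zombie ← the loading dock.  (the loading dock: 6S 3Z; the warehouse floor: 0S 2Z)
5. 2 scientists → the warehouse floor.  (the loading dock: 4S 3Z; the warehouse floor: 2S 2Z)
6. 1 zombie ← the loading dock.  (the loading dock: 4S 4Z; the warehouse floor: 2S 1Z)
7. 1 scientist and 1 zombie → the warehouse floor.  (the loading dock: 3S 3Z; the warehouse floor: 3S 2Z)
8. 1 scientist ← the loading dock.  (the loading dock: 4S 3Z; the warehouse floor: 2S 2Z)
9. 1 scientist and 1 zombie → the warehouse floor.  (the loading dock: 3S 2Z; the warehouse floor: 3S 3Z)
10. 1 zombie ← the loading dock.  (the loading dock: 3S 3Z; the warehouse floor: 3S 2Z)
11. 1 scientist and 1 zombie → the warehouse floor.  (the loading dock: 2S 2Z; the warehouse floor: 4S 3Z)
12. 1 scientist ← the loading dock.  (the loading dock: 3S 2Z; the warehouse floor: 3S 3Z)
13. 1 scientist and 1 zombie → the warehouse floor.  (the loading dock: 2S 1Z; the warehouse floor: 4S 4Z)
14. 1 zombie ← the loading dock.  (the loading dock: 2S 2Z; the warehouse floor: 4S 3Z)
15. 1 scientist and 1 zombie → the warehouse floor.  (the loading dock: 1S 1Z; the warehouse floor: 5S 4Z)
16. 1 scientist ← the loading dock.  (the loading dock: 2S 1Z; the warehouse floor: 4S 4Z)
17. 1 scientist and 1 zombie → the warehouse floor.  (the loading dock: 1S 0Z; the warehouse floor: 5S 5Z)
18. 1 zombie ← the loading dock.  (the loading dock: 1S 1Z; the warehouse floor: 5S 4Z)
19. 1 scientist and 1 zombie → the warehouse floor.  (the loading dock: 0S 0Z; the warehouse floor: 6S 5Z)

No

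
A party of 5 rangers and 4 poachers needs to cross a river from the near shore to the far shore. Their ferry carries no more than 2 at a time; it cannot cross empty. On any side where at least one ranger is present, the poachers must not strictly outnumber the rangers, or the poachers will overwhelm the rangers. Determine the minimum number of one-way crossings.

15

Counting alone: each trip to the far shore takes at most 2 across and each return brings at least 1 back, so after t trips out (and t−1 returns) at most 2t − (t−1) of the 9 are across; that first reaches 9 at t = 8, so at least 15 crossings are needed.
The plan below uses exactly 15 crossings, so it is optimal:
1. 2 poachers → the far shore.  (the near shore: 5R 2P; the far shore: 0R 2P)
2. 1 poacher ← the near shore.  (the near shore: 5R 3P; the far shore: 0R 1P)
3. 2 poachers → the far shore.  (the near shore: 5R 1P; the far shore: 0R 3P)
4. 1 poacher ← the near shore.  (the near shore: 5R 2P; the far shore: 0R 2P)
5. 2 rangers → the far shore.  (the near shore: 3R 2P; the far shore: 2R 2P)
6. 1 poacher ← the near shore.  (the near shore: 3R 3P; the far shore: 2R 1P)
7. 1 ranger and 1 poacher → the far shore.  (the near shore: 2R 2P; the far shore: 3R 2P)
8. 1 ranger ← the near shore.  (the near shore: 3R 2P; the far shore: 2R 2P)
9. 1 ranger and 1 poacher → the far shore.  (the near shore: 2R 1P; the far shore: 3R 3P)
10. 1 poacher ← the near shore.  (the near shore: 2R 2P; the far shore: 3R 2P)
11. 1 ranger and 1 poacher → the far shore.  (the near shore: 1R 1P; the far shore: 4R 3P)
12. 1 ranger ← the near shore.  (the near shore: 2R 1P; the far shore: 3R 3P)
13. 1 ranger and 1 poacher → the far shore.  (the near shore: 1R 0P; the far shore: 4R 4P)
14. 1 poacher ← the near shore.  (the near shore: 1R 1P; the far shore: 4R 3P)
15. 1 ranger and 1 poacher → the far shore.  (the near shore: 0R 0P; the far shore: 5R 4P)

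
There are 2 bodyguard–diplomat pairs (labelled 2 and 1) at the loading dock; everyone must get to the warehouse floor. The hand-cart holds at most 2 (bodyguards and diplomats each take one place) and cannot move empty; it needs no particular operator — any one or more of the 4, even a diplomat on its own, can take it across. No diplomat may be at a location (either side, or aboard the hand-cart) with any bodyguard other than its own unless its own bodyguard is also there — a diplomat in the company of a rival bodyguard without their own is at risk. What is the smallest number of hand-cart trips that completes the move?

5

Counting alone: each trip to the warehouse floor takes at most 2 across and each return brings at least 1 back, so after t trips out (and t−1 returns) at most 2t − (t−1) of the 4 are across; that first reaches 4 at t = 3, so at least 5 crossings are needed.
The plan below uses exactly 5 crossings, so it is optimal:
1. bodyguard 2 and diplomat 2 cross → the warehouse floor.
2. bodyguard 2 crosses ← the loading dock.
3. bodyguard 1 and bodyguard 2 cross → the warehouse floor.
4. bodyguard 1 crosses ← the loading dock.
5. bodyguard 1 and diplomat 1 cross → the warehouse floor.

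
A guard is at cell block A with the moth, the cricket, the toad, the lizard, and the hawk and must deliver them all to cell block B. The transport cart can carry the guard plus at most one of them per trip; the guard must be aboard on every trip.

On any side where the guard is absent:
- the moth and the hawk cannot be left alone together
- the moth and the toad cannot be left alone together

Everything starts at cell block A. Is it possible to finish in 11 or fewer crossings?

Yes — this plan uses 11 crossings (≤ 11):
1. Guard goes to cell block B with the moth.
2. Guard goes back to cell block A alone.
3. Guard goes to cell block B with the cricket.
4. Guard goes back to cell block A alone.
5. Guard goes to cell block B with the toad.
6. Guard goes back to cell block A with the moth.
7. Guard goes to cell block B with the hawk.
8. Guard goes back to cell block A alone.
9. Guard goes to cell block B with the lizard.
10. Guard goes back to cell block A alone.
11. Guard goes to cell block B with the moth.

Yes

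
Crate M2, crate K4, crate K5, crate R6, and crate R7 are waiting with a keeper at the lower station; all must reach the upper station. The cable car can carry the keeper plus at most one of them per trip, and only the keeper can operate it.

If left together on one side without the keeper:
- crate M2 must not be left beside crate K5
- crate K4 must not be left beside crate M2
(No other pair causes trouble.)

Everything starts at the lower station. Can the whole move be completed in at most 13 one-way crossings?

Yes — this plan uses 11 crossings (≤ 13):
1. Keeper goes to the upper station with crate M2.
2. Keeper goes back to the lower station alone.
3. Keeper goes to the upper station with crate K4.
4. Keeper goes back to the lower station with crate M2.
5. Keeper goes to the upper station with crate K5.
6. Keeper goes back to the lower station alone.
7. Keeper goes to the upper station with crate R6.
8. Keeper goes back to the lower station alone.
9. Keeper goes to the upper station with crate R7.
10. Keeper goes back to the lower station alone.
11. Keeper goes to the upper station with crate M2.

Yes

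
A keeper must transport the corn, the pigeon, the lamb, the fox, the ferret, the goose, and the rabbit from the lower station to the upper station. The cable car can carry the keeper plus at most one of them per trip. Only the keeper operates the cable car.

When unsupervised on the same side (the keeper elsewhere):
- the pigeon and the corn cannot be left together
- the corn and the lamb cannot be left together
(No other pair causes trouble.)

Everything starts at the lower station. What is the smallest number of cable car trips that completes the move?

15

Counting alone: the keeper can take at most 1 across per trip to the upper station, so moving all 7 needs at least 7 loaded trips out, with a return between consecutive ones — at least 13 crossings.
The safety rule pushes this higher. Following every safe sequence of crossings, the most of the 7 that can be at the upper station as the cable car arrives there on crossing 13 is 6 — never all 7.
So no plan with fewer than 15 crossings exists, and this one achieves 15:
1. Keeper goes to the upper station with the corn.  [the lower station: the ferret, the fox, the goose, the lamb, the pigeon, the rabbit | the upper station: the corn]
2. Keeper goes back to the lower station alone.  [the lower station: the ferret, the fox, the goose, the lamb, the pigeon, the rabbit | the upper station: the corn]
3. Keeper goes to the upper station with the pigeon.  [the lower station: the ferret, the fox, the goose, the lamb, the rabbit | the upper station: the corn, the pigeon]
4. Keeper goes back to the lower station with the corn.  [the lower station: the corn, the ferret, the fox, the goose, the lamb, the rabbit | the upper station: the pigeon]
5. Keeper goes to the upper station with the lamb.  [the lower station: the corn, the ferret, the fox, the goose, the rabbit | the upper station: the lamb, the pigeon]
6. Keeper goes back to the lower station alone.  [the lower station: the corn, the ferret, the fox, the goose, the rabbit | the upper station: the lamb, the pigeon]
7. Keeper goes to the upper station with the fox.  [the lower station: the corn, the ferret, the goose, the rabbit | the upper station: the fox, the lamb, the pigeon]
8. Keeper goes back to the lower station alone.  [the lower station: the corn, the ferret, the goose, the rabbit | the upper station: the fox, the lamb, the pigeon]
9. Keeper goes to the upper station with the ferret.  [the lower station: the corn, the goose, the rabbit | the upper station: the ferret, the fox, the lamb, the pigeon]
10. Keeper goes back to the lower station alone.  [the lower station: the corn, the goose, the rabbit | the upper station: the ferret, the fox, the lamb, the pigeon]
11. Keeper goes to the upper station with the goose.  [the lower station: the corn, the rabbit | the upper station: the ferret, the fox, the goose, the lamb, the pigeon]
12. Keeper goes back to the lower station alone.  [the lower station: the corn, the rabbit | the upper station: the ferret, the fox, the goose, the lamb, the pigeon]
13. Keeper goes to the upper station with the rabbit.  [the lower station: the corn | the upper station: the ferret, the fox, the goose, the lamb, the pigeon, the rabbit]
14. Keeper goes back to the lower station alone.  [the lower station: the corn | the upper station: the ferret, the fox, the goose, the lamb, the pigeon, the rabbit]
15. Keeper goes to the upper station with the corn.  [the lower station: — | the upper station: the corn, the ferret, the fox, the goose, the lamb, the pigeon, the rabbit]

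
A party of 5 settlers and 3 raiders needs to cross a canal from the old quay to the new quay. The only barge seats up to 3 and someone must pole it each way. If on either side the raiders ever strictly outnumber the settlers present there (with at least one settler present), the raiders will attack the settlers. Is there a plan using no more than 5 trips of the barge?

Counting alone: each trip to the new quay takes at most 3 across and each return brings at least 1 back, so after t trips out (and t−1 returns) at most 3t − (t−1) of the 8 are across; that first reaches 8 at t = 4, so at least 7 crossings are needed.
Since 5 < 7, 5 crossings cannot be enough. (The shortest complete plan in fact takes 7:)
1. 2 raiders → the new quay.  (the old quay: 5S 1R; the new quay: 0S 2R)
2. 1 raider ← the old quay.  (the old quay: 5S 2R; the new quay: 0S 1R)
3. 2 settlers and 1 raider → the new quay.  (the old quay: 3S 1R; the new quay: 2S 2R)
4. 1 raider ← the old quay.  (the old quay: 3S 2R; the new quay: 2S 1R)
5. 1 settler and 2 raiders → the new quay.  (the old quay: 2S 0R; the new quay: 3S 3R)
6. 1 raider ← the old quay.  (the old quay: 2S 1R; the new quay: 3S 2R)
7. 2 settlers and 1 raider → the new quay.  (the old quay: 0S 0R; the new quay: 5S 3R)

No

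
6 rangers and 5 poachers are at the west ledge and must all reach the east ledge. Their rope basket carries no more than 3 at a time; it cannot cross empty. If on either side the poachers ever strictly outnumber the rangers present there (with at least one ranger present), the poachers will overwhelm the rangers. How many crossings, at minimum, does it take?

Counting alone: each trip to the east ledge takes at most 3 across and each return brings at least 1 back, so after t trips out (and t−1 returns) at most 3t − (t−1) of the 11 are across; that first reaches 11 at t = 5, so at least 9 crossings are needed.
The plan below uses exactly 9 crossings, so it is optimal:
1. 3 poachers → the east ledge.  (the west ledge: 6R 2P; the east ledge: 0R 3P)
2. 1 poacher ← the west ledge.  (the west ledge: 6R 3P; the east ledge: 0R 2P)
3. 3 rangers → the east ledge.  (the west ledge: 3R 3P; the east ledge: 3R 2P)
4. 1 ranger ← the west ledge.  (the west ledge: 4R 3P; the east ledge: 2R 2P)
5. 2 rangers and 1 poacher → the east ledge.  (the west ledge: 2R 2P; the east ledge: 4R 3P)
6. 1 ranger ← the west ledge.  (the west ledge: 3R 2P; the east ledge: 3R 3P)
7. 2 rangers and 1 poacher → the east ledge.  (the west ledge: 1R 1P; the east ledge: 5R 4P)
8. 1 ranger ← the west ledge.  (the west ledge: 2R 1P; the east ledge: 4R 4P)
9. 2 rangers and 1 poacher → the east ledge.  (the west ledge: 0R 0P; the east ledge: 6R 5P)

9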